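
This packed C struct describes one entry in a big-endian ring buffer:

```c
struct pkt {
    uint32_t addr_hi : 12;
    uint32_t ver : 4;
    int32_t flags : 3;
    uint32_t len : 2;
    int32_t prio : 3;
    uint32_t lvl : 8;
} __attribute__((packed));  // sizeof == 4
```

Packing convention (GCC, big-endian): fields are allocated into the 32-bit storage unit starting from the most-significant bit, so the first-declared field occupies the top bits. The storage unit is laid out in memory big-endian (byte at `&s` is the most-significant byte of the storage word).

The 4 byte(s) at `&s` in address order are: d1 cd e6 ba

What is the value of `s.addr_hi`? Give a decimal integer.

3356

[0]=0xd1 [1]=0xcd [2]=0xe6 [3]=0xba (big-endian) → word 0xd1cde6ba
addr_hi [20+:12] = (word>>20) & 0xfff = 3356  ←
ver [16+:4] = (word>>16) & 0xf = 13
flags [13+:3] = (word>>13) & 0x7 = 7
len [11+:2] = (word>>11) & 0x3 = 0
prio [8+:3] = (word>>8) & 0x7 = 6
lvl [0+:8] = (word>>0) & 0xff = 186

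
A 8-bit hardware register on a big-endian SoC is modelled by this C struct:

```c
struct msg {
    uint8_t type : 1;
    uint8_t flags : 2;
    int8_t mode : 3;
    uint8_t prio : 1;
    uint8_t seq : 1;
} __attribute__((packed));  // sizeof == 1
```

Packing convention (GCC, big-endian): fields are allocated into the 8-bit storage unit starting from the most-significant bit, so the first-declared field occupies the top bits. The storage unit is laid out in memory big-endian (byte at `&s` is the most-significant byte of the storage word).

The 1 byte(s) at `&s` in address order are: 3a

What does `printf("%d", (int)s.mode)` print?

-2

[0]=0x3a (big-endian) → word 0x3a
type:1 @ bit 7 → (0x3a>>7)&0x1 = 0x0
flags:2 @ bit 5 → (0x3a>>5)&0x3 = 0x1
mode:3 @ bit 2 → (0x3a>>2)&0x7 = 0x6  ←
prio:1 @ bit 1 → (0x3a>>1)&0x1 = 0x1
seq:1 @ bit 0 → (0x3a>>0)&0x1 = 0x0
mode signed 3b, MSB=1: 6 - 8 = -2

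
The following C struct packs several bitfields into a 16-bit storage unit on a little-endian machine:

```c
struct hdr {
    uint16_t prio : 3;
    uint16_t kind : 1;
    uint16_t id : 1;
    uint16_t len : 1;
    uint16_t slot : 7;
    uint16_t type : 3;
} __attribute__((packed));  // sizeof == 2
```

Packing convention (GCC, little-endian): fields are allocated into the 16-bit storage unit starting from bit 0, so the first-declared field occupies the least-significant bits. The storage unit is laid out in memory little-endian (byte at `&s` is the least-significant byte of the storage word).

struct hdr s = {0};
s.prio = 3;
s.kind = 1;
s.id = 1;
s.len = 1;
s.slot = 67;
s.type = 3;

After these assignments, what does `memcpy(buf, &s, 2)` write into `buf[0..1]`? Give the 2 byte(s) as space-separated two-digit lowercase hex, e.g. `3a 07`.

fb 70

prio (3b) val=3 bits=0x3 at bit 0: 0x0003
kind (1b) val=1 bits=0x1 at bit 3: 0x000b
id (1b) val=1 bits=0x1 at bit 4: 0x001b
len (1b) val=1 bits=0x1 at bit 5: 0x003b
slot (7b) val=67 bits=0x43 at bit 6: 0x10fb
type (3b) val=3 bits=0x3 at bit 13: 0x70fb
word = 0x70fb → little-endian bytes:
  [0]=0xfb  [1]=0x70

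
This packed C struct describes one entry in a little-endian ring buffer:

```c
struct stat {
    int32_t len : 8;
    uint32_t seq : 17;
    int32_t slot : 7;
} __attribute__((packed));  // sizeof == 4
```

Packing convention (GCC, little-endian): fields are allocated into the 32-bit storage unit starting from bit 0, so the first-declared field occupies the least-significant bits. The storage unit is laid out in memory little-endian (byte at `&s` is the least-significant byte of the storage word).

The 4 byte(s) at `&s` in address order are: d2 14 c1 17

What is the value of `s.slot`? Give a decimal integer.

11

[0]=0xd2 [1]=0x14 [2]=0xc1 [3]=0x17 (little-endian) → word 0x17c114d2
len:8 @ bit 0 → (0x17c114d2>>0)&0xff = 0xd2
seq:17 @ bit 8 → (0x17c114d2>>8)&0x1ffff = 0x1c114
slot:7 @ bit 25 → (0x17c114d2>>25)&0x7f = 0xb  ←
slot signed 7b, MSB=0: value = 11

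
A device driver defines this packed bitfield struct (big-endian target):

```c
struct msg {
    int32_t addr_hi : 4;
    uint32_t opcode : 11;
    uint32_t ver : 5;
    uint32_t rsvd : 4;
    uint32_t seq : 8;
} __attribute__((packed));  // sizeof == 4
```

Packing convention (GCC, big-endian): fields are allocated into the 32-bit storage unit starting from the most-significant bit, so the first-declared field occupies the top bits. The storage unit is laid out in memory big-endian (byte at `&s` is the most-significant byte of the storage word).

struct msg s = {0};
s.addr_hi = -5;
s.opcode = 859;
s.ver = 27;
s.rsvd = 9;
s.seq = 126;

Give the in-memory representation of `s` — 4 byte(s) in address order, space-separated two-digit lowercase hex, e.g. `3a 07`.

b6 b7 b9 7e

[28+:4] addr_hi=-5 & 0xf = 0xb; word=0xb0000000
[17+:11] opcode=859 & 0x7ff = 0x35b; word=0xb6b60000
[12+:5] ver=27 & 0x1f = 0x1b; word=0xb6b7b000
[8+:4] rsvd=9 & 0xf = 0x9; word=0xb6b7b900
[0+:8] seq=126 & 0xff = 0x7e; word=0xb6b7b97e
word = 0xb6b7b97e → big-endian bytes:
  [0]=0xb6  [1]=0xb7  [2]=0xb9  [3]=0x7e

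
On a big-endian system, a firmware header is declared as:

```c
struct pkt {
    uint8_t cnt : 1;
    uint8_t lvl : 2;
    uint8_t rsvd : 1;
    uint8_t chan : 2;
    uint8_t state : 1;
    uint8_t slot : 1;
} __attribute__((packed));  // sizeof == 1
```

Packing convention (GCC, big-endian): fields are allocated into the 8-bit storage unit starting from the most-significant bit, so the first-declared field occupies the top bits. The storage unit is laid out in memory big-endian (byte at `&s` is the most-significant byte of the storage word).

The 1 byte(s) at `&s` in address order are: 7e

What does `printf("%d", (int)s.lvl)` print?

[0]=0x7e (big-endian) → word 0x7e
cnt:1 @ bit 7 → (0x7e>>7)&0x1 = 0x0
lvl:2 @ bit 5 → (0x7e>>5)&0x3 = 0x3  ←
rsvd:1 @ bit 4 → (0x7e>>4)&0x1 = 0x1
chan:2 @ bit 2 → (0x7e>>2)&0x3 = 0x3
state:1 @ bit 1 → (0x7e>>1)&0x1 = 0x1
slot:1 @ bit 0 → (0x7e>>0)&0x1 = 0x0

3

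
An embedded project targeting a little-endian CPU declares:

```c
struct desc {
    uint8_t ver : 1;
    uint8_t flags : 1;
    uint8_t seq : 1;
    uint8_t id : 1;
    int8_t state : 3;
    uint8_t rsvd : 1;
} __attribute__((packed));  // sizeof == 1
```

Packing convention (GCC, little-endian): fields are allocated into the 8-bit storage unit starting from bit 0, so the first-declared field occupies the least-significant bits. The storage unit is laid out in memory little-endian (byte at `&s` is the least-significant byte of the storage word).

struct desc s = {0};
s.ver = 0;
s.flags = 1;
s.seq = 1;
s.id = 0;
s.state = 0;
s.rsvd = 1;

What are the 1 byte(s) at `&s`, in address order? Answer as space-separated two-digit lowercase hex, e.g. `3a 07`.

ver (1b) val=0 bits=0x0 at bit 0: 0x00
flags (1b) val=1 bits=0x1 at bit 1: 0x02
seq (1b) val=1 bits=0x1 at bit 2: 0x06
id (1b) val=0 bits=0x0 at bit 3: 0x06
state (3b) val=0 bits=0x0 at bit 4: 0x06
rsvd (1b) val=1 bits=0x1 at bit 7: 0x86
word = 0x86 → little-endian bytes:
  [0]=0x86

86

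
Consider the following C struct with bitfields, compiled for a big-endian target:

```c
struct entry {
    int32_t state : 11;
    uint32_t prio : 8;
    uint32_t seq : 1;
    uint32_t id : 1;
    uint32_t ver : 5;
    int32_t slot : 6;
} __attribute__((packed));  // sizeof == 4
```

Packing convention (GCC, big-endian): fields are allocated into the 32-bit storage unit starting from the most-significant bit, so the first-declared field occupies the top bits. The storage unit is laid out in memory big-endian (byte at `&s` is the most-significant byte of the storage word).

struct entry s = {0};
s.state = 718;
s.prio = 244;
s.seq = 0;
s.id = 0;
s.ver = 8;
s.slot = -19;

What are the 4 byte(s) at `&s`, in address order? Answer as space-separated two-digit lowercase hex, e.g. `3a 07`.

state:11 = 718 → 0x2ce << 21 → word 0x59c00000
prio:8 = 244 → 0xf4 << 13 → word 0x59de8000
seq:1 = 0 → 0x0 << 12 → word 0x59de8000
id:1 = 0 → 0x0 << 11 → word 0x59de8000
ver:5 = 8 → 0x8 << 6 → word 0x59de8200
slot:6 = -19 → 0x2d << 0 → word 0x59de822d
word = 0x59de822d → big-endian bytes:
  [0]=0x59  [1]=0xde  [2]=0x82  [3]=0x2d

59 de 82 2d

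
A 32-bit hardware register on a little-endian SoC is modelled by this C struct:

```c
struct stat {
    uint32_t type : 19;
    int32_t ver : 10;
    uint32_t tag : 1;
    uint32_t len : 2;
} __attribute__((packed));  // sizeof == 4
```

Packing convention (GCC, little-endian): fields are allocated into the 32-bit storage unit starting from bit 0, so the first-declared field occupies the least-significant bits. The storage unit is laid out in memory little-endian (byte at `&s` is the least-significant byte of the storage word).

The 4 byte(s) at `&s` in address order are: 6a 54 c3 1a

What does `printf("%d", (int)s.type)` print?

218218

[0]=0x6a [1]=0x54 [2]=0xc3 [3]=0x1a (little-endian) → word 0x1ac3546a
type [0+:19] = (word>>0) & 0x7ffff = 218218  ←
ver [19+:10] = (word>>19) & 0x3ff = 856
tag [29+:1] = (word>>29) & 0x1 = 0
len [30+:2] = (word>>30) & 0x3 = 0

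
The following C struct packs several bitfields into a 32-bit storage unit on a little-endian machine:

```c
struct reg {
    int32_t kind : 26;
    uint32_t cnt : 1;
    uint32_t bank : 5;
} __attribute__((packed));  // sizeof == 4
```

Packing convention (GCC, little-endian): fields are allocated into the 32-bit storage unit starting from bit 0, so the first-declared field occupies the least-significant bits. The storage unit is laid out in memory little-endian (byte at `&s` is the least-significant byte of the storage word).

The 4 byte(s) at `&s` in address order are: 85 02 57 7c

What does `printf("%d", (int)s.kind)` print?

5702277

[0]=0x85 [1]=0x02 [2]=0x57 [3]=0x7c (little-endian) → word 0x7c570285
kind [0+:26] = (word>>0) & 0x3ffffff = 5702277  ←
cnt [26+:1] = (word>>26) & 0x1 = 1
bank [27+:5] = (word>>27) & 0x1f = 15
kind signed 26b, MSB=0: value = 5702277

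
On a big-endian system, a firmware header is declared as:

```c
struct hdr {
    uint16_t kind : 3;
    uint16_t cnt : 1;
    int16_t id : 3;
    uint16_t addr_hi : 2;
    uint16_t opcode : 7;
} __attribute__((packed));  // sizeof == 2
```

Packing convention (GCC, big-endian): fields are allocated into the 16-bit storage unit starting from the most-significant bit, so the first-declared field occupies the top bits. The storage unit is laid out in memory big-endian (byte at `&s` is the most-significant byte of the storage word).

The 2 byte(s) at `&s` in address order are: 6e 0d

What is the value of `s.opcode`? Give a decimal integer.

13

[0]=0x6e [1]=0x0d (big-endian) → word 0x6e0d
kind [13+:3] = (word>>13) & 0x7 = 3
cnt [12+:1] = (word>>12) & 0x1 = 0
id [9+:3] = (word>>9) & 0x7 = 7
addr_hi [7+:2] = (word>>7) & 0x3 = 0
opcode [0+:7] = (word>>0) & 0x7f = 13  ←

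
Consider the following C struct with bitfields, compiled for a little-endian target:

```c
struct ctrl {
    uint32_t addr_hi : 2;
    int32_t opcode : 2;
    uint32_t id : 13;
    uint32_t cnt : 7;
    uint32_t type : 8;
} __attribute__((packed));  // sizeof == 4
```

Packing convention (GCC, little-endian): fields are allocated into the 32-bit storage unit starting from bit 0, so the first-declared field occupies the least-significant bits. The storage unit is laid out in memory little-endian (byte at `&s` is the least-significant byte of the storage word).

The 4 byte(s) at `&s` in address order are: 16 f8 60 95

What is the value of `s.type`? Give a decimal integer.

[0]=0x16 [1]=0xf8 [2]=0x60 [3]=0x95 (little-endian) → word 0x9560f816
addr_hi [0+:2] = (word>>0) & 0x3 = 2
opcode [2+:2] = (word>>2) & 0x3 = 1
id [4+:13] = (word>>4) & 0x1fff = 3969
cnt [17+:7] = (word>>17) & 0x7f = 48
type [24+:8] = (word>>24) & 0xff = 149  ←

149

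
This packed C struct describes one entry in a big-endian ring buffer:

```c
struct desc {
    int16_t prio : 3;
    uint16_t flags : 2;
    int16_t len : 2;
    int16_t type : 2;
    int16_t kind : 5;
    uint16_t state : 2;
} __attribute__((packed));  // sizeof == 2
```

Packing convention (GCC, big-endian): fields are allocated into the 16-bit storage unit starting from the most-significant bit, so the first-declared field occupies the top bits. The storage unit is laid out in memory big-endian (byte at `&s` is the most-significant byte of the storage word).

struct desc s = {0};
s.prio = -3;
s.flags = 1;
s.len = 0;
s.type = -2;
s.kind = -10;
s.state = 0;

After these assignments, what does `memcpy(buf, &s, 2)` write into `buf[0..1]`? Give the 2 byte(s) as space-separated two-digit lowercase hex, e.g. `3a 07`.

[13+:3] prio=-3 & 0x7 = 0x5; word=0xa000
[11+:2] flags=1 & 0x3 = 0x1; word=0xa800
[9+:2] len=0 & 0x3 = 0x0; word=0xa800
[7+:2] type=-2 & 0x3 = 0x2; word=0xa900
[2+:5] kind=-10 & 0x1f = 0x16; word=0xa958
[0+:2] state=0 & 0x3 = 0x0; word=0xa958
word = 0xa958 → big-endian bytes:
  [0]=0xa9  [1]=0x58

a9 58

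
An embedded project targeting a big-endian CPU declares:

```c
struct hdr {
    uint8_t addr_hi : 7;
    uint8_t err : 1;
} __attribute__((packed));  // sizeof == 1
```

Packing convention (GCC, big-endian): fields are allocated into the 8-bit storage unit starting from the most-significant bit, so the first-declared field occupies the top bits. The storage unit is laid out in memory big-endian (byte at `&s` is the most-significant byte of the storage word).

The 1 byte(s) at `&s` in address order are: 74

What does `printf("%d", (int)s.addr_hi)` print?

[0]=0x74 (big-endian) → word 0x74
addr_hi [1+:7] = (word>>1) & 0x7f = 58  ←
err [0+:1] = (word>>0) & 0x1 = 0

58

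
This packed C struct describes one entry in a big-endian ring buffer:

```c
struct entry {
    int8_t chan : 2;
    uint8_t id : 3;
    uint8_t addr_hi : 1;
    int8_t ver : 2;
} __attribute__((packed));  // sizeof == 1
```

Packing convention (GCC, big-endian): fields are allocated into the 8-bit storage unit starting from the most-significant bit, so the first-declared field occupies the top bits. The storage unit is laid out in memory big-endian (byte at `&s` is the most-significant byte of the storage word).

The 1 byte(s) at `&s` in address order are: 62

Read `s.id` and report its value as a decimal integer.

4

[0]=0x62 (big-endian) → word 0x62
chan:2 @ bit 6 → (0x62>>6)&0x3 = 0x1
id:3 @ bit 3 → (0x62>>3)&0x7 = 0x4  ←
addr_hi:1 @ bit 2 → (0x62>>2)&0x1 = 0x0
ver:2 @ bit 0 → (0x62>>0)&0x3 = 0x2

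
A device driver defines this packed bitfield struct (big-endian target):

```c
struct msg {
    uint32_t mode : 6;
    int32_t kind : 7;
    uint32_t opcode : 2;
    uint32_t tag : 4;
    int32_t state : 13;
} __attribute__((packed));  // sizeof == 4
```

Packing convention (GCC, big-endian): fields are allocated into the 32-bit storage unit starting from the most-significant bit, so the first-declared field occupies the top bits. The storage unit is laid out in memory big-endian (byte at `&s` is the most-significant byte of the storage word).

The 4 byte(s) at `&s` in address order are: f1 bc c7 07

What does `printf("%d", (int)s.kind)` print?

[0]=0xf1 [1]=0xbc [2]=0xc7 [3]=0x07 (big-endian) → word 0xf1bcc707
mode [26+:6] = (word>>26) & 0x3f = 60
kind [19+:7] = (word>>19) & 0x7f = 55  ←
opcode [17+:2] = (word>>17) & 0x3 = 2
tag [13+:4] = (word>>13) & 0xf = 6
state [0+:13] = (word>>0) & 0x1fff = 1799
kind signed 7b, MSB=0: value = 55

55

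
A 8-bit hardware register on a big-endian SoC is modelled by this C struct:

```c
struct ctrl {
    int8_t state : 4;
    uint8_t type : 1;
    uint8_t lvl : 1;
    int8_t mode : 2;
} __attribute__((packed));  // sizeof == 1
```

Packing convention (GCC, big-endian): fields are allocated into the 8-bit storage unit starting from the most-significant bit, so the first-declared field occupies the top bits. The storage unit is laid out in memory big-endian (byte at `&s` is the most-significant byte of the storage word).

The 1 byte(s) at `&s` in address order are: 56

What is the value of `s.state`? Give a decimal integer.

5

[0]=0x56 (big-endian) → word 0x56
state:4 @ bit 4 → (0x56>>4)&0xf = 0x5  ←
type:1 @ bit 3 → (0x56>>3)&0x1 = 0x0
lvl:1 @ bit 2 → (0x56>>2)&0x1 = 0x1
mode:2 @ bit 0 → (0x56>>0)&0x3 = 0x2
state signed 4b, MSB=0: value = 5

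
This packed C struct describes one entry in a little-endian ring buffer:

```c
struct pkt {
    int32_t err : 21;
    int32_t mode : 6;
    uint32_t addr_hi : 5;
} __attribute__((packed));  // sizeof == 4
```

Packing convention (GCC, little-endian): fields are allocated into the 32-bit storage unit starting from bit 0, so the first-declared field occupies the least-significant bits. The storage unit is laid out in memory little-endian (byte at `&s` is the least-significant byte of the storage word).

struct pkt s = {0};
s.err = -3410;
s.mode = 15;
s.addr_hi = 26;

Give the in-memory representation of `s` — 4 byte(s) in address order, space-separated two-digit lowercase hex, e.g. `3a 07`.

ae f2 ff d1

err (21b) val=-3410 bits=0x1ff2ae at bit 0: 0x001ff2ae
mode (6b) val=15 bits=0xf at bit 21: 0x01fff2ae
addr_hi (5b) val=26 bits=0x1a at bit 27: 0xd1fff2ae
word = 0xd1fff2ae → little-endian bytes:
  [0]=0xae  [1]=0xf2  [2]=0xff  [3]=0xd1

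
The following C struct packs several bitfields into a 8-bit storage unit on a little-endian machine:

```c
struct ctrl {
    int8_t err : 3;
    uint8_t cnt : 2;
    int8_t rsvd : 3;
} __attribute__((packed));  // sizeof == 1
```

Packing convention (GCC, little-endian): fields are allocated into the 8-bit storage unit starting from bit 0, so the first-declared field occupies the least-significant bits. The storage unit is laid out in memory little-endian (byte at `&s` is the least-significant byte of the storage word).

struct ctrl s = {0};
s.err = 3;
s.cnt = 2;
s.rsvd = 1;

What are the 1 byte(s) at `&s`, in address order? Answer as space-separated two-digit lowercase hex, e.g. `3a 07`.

33

err:3 = 3 → 0x3 << 0 → word 0x03
cnt:2 = 2 → 0x2 << 3 → word 0x13
rsvd:3 = 1 → 0x1 << 5 → word 0x33
word = 0x33 → little-endian bytes:
  [0]=0x33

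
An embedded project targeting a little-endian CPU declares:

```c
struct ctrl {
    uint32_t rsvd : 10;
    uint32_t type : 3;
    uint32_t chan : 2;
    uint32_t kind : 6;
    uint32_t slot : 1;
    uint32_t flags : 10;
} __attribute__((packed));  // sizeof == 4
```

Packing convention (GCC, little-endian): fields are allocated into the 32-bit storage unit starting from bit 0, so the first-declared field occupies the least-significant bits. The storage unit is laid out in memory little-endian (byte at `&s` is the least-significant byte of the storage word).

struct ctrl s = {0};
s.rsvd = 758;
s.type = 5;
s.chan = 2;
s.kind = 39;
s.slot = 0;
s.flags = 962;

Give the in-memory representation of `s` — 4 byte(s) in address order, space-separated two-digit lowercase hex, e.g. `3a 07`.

rsvd (10b) val=758 bits=0x2f6 at bit 0: 0x000002f6
type (3b) val=5 bits=0x5 at bit 10: 0x000016f6
chan (2b) val=2 bits=0x2 at bit 13: 0x000056f6
kind (6b) val=39 bits=0x27 at bit 15: 0x0013d6f6
slot (1b) val=0 bits=0x0 at bit 21: 0x0013d6f6
flags (10b) val=962 bits=0x3c2 at bit 22: 0xf093d6f6
word = 0xf093d6f6 → little-endian bytes:
  [0]=0xf6  [1]=0xd6  [2]=0x93  [3]=0xf0

f6 d6 93 f0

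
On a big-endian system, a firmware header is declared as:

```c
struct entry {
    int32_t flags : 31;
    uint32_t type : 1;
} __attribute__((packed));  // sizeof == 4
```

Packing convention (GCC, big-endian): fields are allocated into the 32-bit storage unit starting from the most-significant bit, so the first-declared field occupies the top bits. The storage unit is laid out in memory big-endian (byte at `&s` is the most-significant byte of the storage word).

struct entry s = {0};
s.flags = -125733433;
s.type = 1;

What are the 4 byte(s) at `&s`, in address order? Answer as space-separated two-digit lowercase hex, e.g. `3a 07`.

f1 02 eb 8f

flags:31 = -125733433 → 0x788175c7 << 1 → word 0xf102eb8e
type:1 = 1 → 0x1 << 0 → word 0xf102eb8f
word = 0xf102eb8f → big-endian bytes:
  [0]=0xf1  [1]=0x02  [2]=0xeb  [3]=0x8f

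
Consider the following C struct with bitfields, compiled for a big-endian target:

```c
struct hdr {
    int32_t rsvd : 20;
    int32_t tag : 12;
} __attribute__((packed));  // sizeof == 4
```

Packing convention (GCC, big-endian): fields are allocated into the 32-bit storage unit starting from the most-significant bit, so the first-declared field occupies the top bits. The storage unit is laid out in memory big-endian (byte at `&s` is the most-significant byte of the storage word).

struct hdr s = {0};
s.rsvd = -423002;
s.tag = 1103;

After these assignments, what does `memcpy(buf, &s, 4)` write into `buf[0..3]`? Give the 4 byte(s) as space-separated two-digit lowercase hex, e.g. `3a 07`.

98 ba 64 4f

[12+:20] rsvd=-423002 & 0xfffff = 0x98ba6; word=0x98ba6000
[0+:12] tag=1103 & 0xfff = 0x44f; word=0x98ba644f
word = 0x98ba644f → big-endian bytes:
  [0]=0x98  [1]=0xba  [2]=0x64  [3]=0x4f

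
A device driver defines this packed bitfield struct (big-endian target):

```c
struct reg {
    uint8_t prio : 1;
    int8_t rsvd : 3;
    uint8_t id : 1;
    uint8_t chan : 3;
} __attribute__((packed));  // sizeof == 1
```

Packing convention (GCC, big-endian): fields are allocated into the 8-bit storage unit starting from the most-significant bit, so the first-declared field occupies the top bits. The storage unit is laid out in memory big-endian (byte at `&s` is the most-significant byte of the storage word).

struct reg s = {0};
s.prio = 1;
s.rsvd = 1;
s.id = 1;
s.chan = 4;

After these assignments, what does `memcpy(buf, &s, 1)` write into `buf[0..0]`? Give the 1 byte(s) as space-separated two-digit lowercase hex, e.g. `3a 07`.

9c

prio:1 = 1 → 0x1 << 7 → word 0x80
rsvd:3 = 1 → 0x1 << 4 → word 0x90
id:1 = 1 → 0x1 << 3 → word 0x98
chan:3 = 4 → 0x4 << 0 → word 0x9c
word = 0x9c → big-endian bytes:
  [0]=0x9c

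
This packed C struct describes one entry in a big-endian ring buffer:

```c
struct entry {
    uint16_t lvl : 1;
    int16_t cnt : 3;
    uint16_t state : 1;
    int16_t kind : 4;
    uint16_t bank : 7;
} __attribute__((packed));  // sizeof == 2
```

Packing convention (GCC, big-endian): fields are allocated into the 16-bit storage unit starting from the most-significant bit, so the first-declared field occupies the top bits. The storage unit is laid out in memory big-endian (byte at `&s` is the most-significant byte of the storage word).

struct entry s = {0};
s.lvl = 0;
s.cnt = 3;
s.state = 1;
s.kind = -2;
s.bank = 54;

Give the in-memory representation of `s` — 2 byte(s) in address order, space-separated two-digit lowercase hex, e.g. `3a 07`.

3f 36

[15+:1] lvl=0 & 0x1 = 0x0; word=0x0000
[12+:3] cnt=3 & 0x7 = 0x3; word=0x3000
[11+:1] state=1 & 0x1 = 0x1; word=0x3800
[7+:4] kind=-2 & 0xf = 0xe; word=0x3f00
[0+:7] bank=54 & 0x7f = 0x36; word=0x3f36
word = 0x3f36 → big-endian bytes:
  [0]=0x3f  [1]=0x36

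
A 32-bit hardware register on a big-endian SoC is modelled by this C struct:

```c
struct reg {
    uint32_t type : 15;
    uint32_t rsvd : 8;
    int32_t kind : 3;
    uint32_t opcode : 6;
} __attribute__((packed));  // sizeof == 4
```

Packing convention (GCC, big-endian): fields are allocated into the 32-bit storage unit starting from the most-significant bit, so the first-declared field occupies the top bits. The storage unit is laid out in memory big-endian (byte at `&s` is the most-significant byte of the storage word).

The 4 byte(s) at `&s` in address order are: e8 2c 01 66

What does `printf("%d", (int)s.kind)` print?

[0]=0xe8 [1]=0x2c [2]=0x01 [3]=0x66 (big-endian) → word 0xe82c0166
type [17+:15] = (word>>17) & 0x7fff = 29718
rsvd [9+:8] = (word>>9) & 0xff = 0
kind [6+:3] = (word>>6) & 0x7 = 5  ←
opcode [0+:6] = (word>>0) & 0x3f = 38
kind signed 3b, MSB=1: 5 - 8 = -3

-3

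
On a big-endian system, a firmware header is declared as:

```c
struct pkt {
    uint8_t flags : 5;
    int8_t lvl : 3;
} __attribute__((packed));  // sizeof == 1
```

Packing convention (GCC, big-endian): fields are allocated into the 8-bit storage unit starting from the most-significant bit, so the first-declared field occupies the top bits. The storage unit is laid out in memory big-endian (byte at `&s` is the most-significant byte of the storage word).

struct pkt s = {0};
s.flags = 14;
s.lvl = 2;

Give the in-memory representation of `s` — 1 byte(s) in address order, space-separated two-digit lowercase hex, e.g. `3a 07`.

72

flags (5b) val=14 bits=0xe at bit 3: 0x70
lvl (3b) val=2 bits=0x2 at bit 0: 0x72
word = 0x72 → big-endian bytes:
  [0]=0x72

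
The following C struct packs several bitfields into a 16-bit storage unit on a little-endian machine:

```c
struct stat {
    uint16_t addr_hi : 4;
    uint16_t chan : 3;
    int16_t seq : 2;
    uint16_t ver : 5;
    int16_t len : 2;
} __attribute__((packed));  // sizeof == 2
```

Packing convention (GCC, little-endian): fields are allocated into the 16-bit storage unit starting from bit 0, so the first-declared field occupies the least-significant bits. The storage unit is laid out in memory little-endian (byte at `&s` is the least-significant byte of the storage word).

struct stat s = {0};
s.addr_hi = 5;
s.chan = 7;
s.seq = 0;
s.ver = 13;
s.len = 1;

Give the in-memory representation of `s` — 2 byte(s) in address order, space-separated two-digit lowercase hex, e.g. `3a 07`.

75 5a

addr_hi (4b) val=5 bits=0x5 at bit 0: 0x0005
chan (3b) val=7 bits=0x7 at bit 4: 0x0075
seq (2b) val=0 bits=0x0 at bit 7: 0x0075
ver (5b) val=13 bits=0xd at bit 9: 0x1a75
len (2b) val=1 bits=0x1 at bit 14: 0x5a75
word = 0x5a75 → little-endian bytes:
  [0]=0x75  [1]=0x5a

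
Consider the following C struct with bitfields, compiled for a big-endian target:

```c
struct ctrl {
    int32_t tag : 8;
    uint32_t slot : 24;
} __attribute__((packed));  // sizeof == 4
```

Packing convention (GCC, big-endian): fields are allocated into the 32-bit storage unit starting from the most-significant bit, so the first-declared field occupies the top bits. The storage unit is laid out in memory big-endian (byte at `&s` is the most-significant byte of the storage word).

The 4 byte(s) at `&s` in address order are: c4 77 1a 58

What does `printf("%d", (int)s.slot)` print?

[0]=0xc4 [1]=0x77 [2]=0x1a [3]=0x58 (big-endian) → word 0xc4771a58
tag [24+:8] = (word>>24) & 0xff = 196
slot [0+:24] = (word>>0) & 0xffffff = 7805528  ←

7805528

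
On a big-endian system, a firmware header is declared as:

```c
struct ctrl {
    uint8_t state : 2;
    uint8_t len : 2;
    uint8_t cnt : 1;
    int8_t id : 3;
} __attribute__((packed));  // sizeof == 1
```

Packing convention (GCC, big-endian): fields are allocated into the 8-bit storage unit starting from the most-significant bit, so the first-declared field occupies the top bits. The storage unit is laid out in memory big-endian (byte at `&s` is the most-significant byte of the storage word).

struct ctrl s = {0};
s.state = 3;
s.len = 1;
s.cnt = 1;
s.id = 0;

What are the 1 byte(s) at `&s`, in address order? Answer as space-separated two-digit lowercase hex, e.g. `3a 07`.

d8

state:2 = 3 → 0x3 << 6 → word 0xc0
len:2 = 1 → 0x1 << 4 → word 0xd0
cnt:1 = 1 → 0x1 << 3 → word 0xd8
id:3 = 0 → 0x0 << 0 → word 0xd8
word = 0xd8 → big-endian bytes:
  [0]=0xd8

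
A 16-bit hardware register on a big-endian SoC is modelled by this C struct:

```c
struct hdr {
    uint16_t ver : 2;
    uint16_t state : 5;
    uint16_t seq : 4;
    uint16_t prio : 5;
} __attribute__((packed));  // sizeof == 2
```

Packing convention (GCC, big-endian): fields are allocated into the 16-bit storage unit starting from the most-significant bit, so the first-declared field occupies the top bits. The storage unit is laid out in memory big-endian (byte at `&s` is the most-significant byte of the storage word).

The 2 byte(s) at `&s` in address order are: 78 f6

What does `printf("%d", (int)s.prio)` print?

[0]=0x78 [1]=0xf6 (big-endian) → word 0x78f6
ver:2 @ bit 14 → (0x78f6>>14)&0x3 = 0x1
state:5 @ bit 9 → (0x78f6>>9)&0x1f = 0x1c
seq:4 @ bit 5 → (0x78f6>>5)&0xf = 0x7
prio:5 @ bit 0 → (0x78f6>>0)&0x1f = 0x16  ←

22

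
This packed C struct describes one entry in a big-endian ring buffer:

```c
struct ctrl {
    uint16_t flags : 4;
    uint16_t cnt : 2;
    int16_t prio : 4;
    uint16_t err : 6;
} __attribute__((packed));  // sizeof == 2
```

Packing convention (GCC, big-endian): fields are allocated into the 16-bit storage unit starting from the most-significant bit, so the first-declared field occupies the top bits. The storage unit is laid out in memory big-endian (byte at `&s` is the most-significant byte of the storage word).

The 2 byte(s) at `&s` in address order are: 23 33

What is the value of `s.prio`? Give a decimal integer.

[0]=0x23 [1]=0x33 (big-endian) → word 0x2333
flags [12+:4] = (word>>12) & 0xf = 2
cnt [10+:2] = (word>>10) & 0x3 = 0
prio [6+:4] = (word>>6) & 0xf = 12  ←
err [0+:6] = (word>>0) & 0x3f = 51
prio signed 4b, MSB=1: 12 - 16 = -4

-4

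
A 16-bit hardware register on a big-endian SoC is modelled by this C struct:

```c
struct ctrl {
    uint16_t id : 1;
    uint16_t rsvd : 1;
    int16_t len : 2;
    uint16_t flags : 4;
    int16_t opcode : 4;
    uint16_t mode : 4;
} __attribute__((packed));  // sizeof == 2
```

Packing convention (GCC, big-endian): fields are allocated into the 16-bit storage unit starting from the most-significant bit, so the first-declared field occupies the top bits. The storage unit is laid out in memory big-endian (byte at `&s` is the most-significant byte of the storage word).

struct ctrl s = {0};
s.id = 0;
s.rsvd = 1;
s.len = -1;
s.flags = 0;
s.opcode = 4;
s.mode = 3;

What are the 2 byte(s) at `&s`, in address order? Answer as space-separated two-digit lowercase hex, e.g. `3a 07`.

70 43

id:1 = 0 → 0x0 << 15 → word 0x0000
rsvd:1 = 1 → 0x1 << 14 → word 0x4000
len:2 = -1 → 0x3 << 12 → word 0x7000
flags:4 = 0 → 0x0 << 8 → word 0x7000
opcode:4 = 4 → 0x4 << 4 → word 0x7040
mode:4 = 3 → 0x3 << 0 → word 0x7043
word = 0x7043 → big-endian bytes:
  [0]=0x70  [1]=0x43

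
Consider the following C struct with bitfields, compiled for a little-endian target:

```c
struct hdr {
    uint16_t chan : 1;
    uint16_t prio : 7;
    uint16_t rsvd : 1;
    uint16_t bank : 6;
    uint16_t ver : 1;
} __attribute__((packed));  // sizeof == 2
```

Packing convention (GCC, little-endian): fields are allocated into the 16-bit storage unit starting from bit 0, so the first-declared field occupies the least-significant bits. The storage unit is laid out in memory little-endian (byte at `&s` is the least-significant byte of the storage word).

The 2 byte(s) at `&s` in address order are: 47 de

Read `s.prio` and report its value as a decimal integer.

35

[0]=0x47 [1]=0xde (little-endian) → word 0xde47
chan [0+:1] = (word>>0) & 0x1 = 1
prio [1+:7] = (word>>1) & 0x7f = 35  ←
rsvd [8+:1] = (word>>8) & 0x1 = 0
bank [9+:6] = (word>>9) & 0x3f = 47
ver [15+:1] = (word>>15) & 0x1 = 1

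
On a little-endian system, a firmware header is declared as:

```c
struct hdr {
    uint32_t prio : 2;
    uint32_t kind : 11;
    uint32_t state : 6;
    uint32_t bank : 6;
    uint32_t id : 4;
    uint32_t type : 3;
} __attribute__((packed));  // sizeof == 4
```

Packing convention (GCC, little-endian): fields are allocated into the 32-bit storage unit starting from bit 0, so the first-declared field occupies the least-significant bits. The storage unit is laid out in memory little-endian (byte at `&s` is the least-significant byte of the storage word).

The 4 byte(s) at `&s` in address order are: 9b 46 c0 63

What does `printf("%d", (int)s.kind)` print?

422

[0]=0x9b [1]=0x46 [2]=0xc0 [3]=0x63 (little-endian) → word 0x63c0469b
prio [0+:2] = (word>>0) & 0x3 = 3
kind [2+:11] = (word>>2) & 0x7ff = 422  ←
state [13+:6] = (word>>13) & 0x3f = 2
bank [19+:6] = (word>>19) & 0x3f = 56
id [25+:4] = (word>>25) & 0xf = 1
type [29+:3] = (word>>29) & 0x7 = 3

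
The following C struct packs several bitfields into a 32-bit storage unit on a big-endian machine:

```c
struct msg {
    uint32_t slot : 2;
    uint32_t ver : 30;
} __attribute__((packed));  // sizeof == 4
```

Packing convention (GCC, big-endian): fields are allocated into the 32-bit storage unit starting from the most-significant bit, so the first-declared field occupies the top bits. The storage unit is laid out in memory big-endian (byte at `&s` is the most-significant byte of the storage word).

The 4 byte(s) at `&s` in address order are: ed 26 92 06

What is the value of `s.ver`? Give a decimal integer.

757502470

[0]=0xed [1]=0x26 [2]=0x92 [3]=0x06 (big-endian) → word 0xed269206
slot [30+:2] = (word>>30) & 0x3 = 3
ver [0+:30] = (word>>0) & 0x3fffffff = 757502470  ←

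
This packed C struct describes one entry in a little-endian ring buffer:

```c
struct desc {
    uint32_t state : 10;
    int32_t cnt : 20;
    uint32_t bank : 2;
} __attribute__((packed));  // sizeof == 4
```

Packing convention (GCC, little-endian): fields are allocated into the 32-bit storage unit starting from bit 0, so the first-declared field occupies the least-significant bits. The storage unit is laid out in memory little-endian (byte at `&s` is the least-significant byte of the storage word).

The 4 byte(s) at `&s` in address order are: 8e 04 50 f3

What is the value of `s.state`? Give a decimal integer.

142

[0]=0x8e [1]=0x04 [2]=0x50 [3]=0xf3 (little-endian) → word 0xf350048e
state [0+:10] = (word>>0) & 0x3ff = 142  ←
cnt [10+:20] = (word>>10) & 0xfffff = 840705
bank [30+:2] = (word>>30) & 0x3 = 3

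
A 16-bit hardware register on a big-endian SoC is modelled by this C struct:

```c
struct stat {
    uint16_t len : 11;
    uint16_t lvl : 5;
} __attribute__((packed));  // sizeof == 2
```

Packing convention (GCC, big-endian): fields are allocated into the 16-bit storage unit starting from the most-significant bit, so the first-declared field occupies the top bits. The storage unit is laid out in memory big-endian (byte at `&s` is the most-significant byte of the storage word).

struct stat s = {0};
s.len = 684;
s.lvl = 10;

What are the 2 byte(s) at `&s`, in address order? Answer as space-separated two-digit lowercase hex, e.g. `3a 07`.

len:11 = 684 → 0x2ac << 5 → word 0x5580
lvl:5 = 10 → 0xa << 0 → word 0x558a
word = 0x558a → big-endian bytes:
  [0]=0x55  [1]=0x8a

55 8a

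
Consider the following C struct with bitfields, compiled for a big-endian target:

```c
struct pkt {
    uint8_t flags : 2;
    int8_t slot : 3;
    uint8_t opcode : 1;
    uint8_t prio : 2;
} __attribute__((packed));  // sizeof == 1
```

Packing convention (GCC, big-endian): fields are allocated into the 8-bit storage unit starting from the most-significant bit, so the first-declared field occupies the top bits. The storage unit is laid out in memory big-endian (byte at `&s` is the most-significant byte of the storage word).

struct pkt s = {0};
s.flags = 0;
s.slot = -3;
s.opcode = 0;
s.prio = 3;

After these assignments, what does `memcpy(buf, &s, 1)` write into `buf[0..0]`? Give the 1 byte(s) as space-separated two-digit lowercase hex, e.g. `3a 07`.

2b

flags:2 = 0 → 0x0 << 6 → word 0x00
slot:3 = -3 → 0x5 << 3 → word 0x28
opcode:1 = 0 → 0x0 << 2 → word 0x28
prio:2 = 3 → 0x3 << 0 → word 0x2b
word = 0x2b → big-endian bytes:
  [0]=0x2b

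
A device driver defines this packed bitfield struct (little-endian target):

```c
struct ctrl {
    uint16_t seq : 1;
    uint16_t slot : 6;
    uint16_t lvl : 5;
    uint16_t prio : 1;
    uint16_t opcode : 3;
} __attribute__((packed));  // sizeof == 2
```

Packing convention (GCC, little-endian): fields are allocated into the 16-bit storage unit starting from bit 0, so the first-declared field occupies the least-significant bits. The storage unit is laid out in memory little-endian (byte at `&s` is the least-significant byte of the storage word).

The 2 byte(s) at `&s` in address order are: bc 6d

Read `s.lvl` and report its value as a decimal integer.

[0]=0xbc [1]=0x6d (little-endian) → word 0x6dbc
seq:1 @ bit 0 → (0x6dbc>>0)&0x1 = 0x0
slot:6 @ bit 1 → (0x6dbc>>1)&0x3f = 0x1e
lvl:5 @ bit 7 → (0x6dbc>>7)&0x1f = 0x1b  ←
prio:1 @ bit 12 → (0x6dbc>>12)&0x1 = 0x0
opcode:3 @ bit 13 → (0x6dbc>>13)&0x7 = 0x3

27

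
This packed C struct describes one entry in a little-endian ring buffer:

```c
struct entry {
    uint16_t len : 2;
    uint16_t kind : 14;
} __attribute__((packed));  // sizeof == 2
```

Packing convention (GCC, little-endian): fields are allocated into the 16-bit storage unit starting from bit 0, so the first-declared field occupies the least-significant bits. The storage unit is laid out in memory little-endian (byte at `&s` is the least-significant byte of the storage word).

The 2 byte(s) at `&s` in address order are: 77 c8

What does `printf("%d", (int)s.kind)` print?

[0]=0x77 [1]=0xc8 (little-endian) → word 0xc877
len [0+:2] = (word>>0) & 0x3 = 3
kind [2+:14] = (word>>2) & 0x3fff = 12829  ←

12829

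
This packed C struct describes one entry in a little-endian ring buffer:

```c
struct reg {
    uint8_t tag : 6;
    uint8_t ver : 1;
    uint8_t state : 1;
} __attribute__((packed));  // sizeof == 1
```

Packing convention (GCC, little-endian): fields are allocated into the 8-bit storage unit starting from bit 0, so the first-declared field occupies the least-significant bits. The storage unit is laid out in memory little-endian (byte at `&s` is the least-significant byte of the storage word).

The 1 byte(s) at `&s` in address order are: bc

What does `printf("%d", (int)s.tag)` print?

[0]=0xbc (little-endian) → word 0xbc
tag:6 @ bit 0 → (0xbc>>0)&0x3f = 0x3c  ←
ver:1 @ bit 6 → (0xbc>>6)&0x1 = 0x0
state:1 @ bit 7 → (0xbc>>7)&0x1 = 0x1

60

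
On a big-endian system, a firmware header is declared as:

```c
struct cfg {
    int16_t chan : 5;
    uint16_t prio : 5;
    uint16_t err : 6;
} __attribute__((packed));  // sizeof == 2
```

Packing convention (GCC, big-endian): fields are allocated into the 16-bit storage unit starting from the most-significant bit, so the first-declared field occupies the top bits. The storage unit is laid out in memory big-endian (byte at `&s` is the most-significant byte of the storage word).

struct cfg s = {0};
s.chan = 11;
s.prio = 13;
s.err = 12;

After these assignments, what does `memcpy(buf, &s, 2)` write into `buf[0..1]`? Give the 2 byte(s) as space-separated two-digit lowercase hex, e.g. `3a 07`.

5b 4c

chan (5b) val=11 bits=0xb at bit 11: 0x5800
prio (5b) val=13 bits=0xd at bit 6: 0x5b40
err (6b) val=12 bits=0xc at bit 0: 0x5b4c
word = 0x5b4c → big-endian bytes:
  [0]=0x5b  [1]=0x4c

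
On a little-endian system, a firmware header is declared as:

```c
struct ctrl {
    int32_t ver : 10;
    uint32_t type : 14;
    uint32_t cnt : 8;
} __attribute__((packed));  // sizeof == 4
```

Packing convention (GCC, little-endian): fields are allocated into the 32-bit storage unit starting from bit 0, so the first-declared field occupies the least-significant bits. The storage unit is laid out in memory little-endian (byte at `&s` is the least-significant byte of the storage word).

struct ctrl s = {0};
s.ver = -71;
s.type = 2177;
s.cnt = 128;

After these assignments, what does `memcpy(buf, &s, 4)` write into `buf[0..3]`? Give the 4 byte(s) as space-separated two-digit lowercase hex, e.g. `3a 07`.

b9 07 22 80

[0+:10] ver=-71 & 0x3ff = 0x3b9; word=0x000003b9
[10+:14] type=2177 & 0x3fff = 0x881; word=0x002207b9
[24+:8] cnt=128 & 0xff = 0x80; word=0x802207b9
word = 0x802207b9 → little-endian bytes:
  [0]=0xb9  [1]=0x07  [2]=0x22  [3]=0x80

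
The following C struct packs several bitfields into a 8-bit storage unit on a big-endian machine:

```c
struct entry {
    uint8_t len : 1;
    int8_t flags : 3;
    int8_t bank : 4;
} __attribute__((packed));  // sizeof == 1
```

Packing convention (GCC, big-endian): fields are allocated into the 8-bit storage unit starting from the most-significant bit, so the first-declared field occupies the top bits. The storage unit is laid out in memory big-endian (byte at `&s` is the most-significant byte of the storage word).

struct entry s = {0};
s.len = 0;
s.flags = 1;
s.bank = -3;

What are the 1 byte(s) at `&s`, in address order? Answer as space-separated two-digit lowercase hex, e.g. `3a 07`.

len:1 = 0 → 0x0 << 7 → word 0x00
flags:3 = 1 → 0x1 << 4 → word 0x10
bank:4 = -3 → 0xd << 0 → word 0x1d
word = 0x1d → big-endian bytes:
  [0]=0x1d

1d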